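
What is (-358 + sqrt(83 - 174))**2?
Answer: (358 - I*sqrt(91))**2 ≈ 1.2807e+5 - 6830.2*I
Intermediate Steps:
(-358 + sqrt(83 - 174))**2 = (-358 + sqrt(-91))**2 = (-358 + I*sqrt(91))**2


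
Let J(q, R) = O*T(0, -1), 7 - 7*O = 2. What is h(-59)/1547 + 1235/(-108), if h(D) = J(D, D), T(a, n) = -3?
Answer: -13375435/1169532 ≈ -11.437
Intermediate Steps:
O = 5/7 (O = 1 - ⅐*2 = 1 - 2/7 = 5/7 ≈ 0.71429)
J(q, R) = -15/7 (J(q, R) = (5/7)*(-3) = -15/7)
h(D) = -15/7
h(-59)/1547 + 1235/(-108) = -15/7/1547 + 1235/(-108) = -15/7*1/1547 + 1235*(-1/108) = -15/10829 - 1235/108 = -13375435/1169532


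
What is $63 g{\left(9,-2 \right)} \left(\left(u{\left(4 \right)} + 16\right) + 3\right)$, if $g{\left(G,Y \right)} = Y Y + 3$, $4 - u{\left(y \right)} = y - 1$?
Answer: $8820$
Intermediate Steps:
$u{\left(y \right)} = 5 - y$ ($u{\left(y \right)} = 4 - \left(y - 1\right) = 4 - \left(-1 + y\right) = 5 - y$)
$g{\left(G,Y \right)} = 3 + Y^{2}$ ($g{\left(G,Y \right)} = Y^{2} + 3 = 3 + Y^{2}$)
$63 g{\left(9,-2 \right)} \left(\left(u{\left(4 \right)} + 16\right) + 3\right) = 63 \left(3 + \left(-2\right)^{2}\right) \left(\left(\left(5 - 4\right) + 16\right) + 3\right) = 63 \left(3 + 4\right) \left(\left(\left(5 - 4\right) + 16\right) + 3\right) = 63 \cdot 7 \left(\left(1 + 16\right) + 3\right) = 441 \left(17 + 3\right) = 441 \cdot 20 = 8820$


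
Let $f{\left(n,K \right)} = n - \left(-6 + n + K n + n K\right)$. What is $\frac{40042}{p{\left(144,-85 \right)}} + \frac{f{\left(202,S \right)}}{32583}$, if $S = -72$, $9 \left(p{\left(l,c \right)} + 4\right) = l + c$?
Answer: $\frac{3914288512}{249803} \approx 15670.0$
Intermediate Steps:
$p{\left(l,c \right)} = -4 + \frac{c}{9} + \frac{l}{9}$ ($p{\left(l,c \right)} = -4 + \frac{l + c}{9} = -4 + \frac{c + l}{9} = -4 + \left(\frac{c}{9} + \frac{l}{9}\right) = -4 + \frac{c}{9} + \frac{l}{9}$)
$f{\left(n,K \right)} = 6 - 2 K n$ ($f{\left(n,K \right)} = n - \left(-6 + n + 2 K n\right) = 6 - 2 K n$)
$\frac{40042}{p{\left(144,-85 \right)}} + \frac{f{\left(202,S \right)}}{32583} = \frac{40042}{-4 + \frac{1}{9} \left(-85\right) + \frac{1}{9} \cdot 144} + \frac{6 - \left(-144\right) 202}{32583} = \frac{40042}{-4 - \frac{85}{9} + 16} + \left(6 + 29088\right) \frac{1}{32583} = \frac{40042}{\frac{23}{9}} + 29094 \cdot \frac{1}{32583} = 40042 \cdot \frac{9}{23} + \frac{9698}{10861} = \frac{360378}{23} + \frac{9698}{10861} = \frac{3914288512}{249803}$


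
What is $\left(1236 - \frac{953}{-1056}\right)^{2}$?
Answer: $\frac{1706077456561}{1115136} \approx 1.5299 \cdot 10^{6}$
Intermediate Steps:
$\left(1236 - \frac{953}{-1056}\right)^{2} = \left(1236 - - \frac{953}{1056}\right)^{2} = \left(1236 + \frac{953}{1056}\right)^{2} = \left(\frac{1306169}{1056}\right)^{2} = \frac{1706077456561}{1115136}$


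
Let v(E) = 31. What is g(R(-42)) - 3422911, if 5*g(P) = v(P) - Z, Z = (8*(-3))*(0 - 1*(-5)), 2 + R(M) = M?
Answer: -17114404/5 ≈ -3.4229e+6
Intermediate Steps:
R(M) = -2 + M
Z = -120 (Z = -24*(0 + 5) = -24*5 = -120)
g(P) = 151/5 (g(P) = (31 - 1*(-120))/5 = (31 + 120)/5 = (⅕)*151 = 151/5)
g(R(-42)) - 3422911 = 151/5 - 3422911 = -17114404/5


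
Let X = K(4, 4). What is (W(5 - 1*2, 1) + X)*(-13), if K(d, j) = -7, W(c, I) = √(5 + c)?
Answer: 91 - 26*√2 ≈ 54.230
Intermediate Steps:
X = -7
(W(5 - 1*2, 1) + X)*(-13) = (√(5 + (5 - 1*2)) - 7)*(-13) = (√(5 + (5 - 2)) - 7)*(-13) = (√(5 + 3) - 7)*(-13) = (√8 - 7)*(-13) = (2*√2 - 7)*(-13) = (-7 + 2*√2)*(-13) = 91 - 26*√2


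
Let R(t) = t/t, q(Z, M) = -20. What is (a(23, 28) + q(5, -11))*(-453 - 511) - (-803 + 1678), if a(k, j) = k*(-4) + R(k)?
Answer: 106129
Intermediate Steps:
R(t) = 1
a(k, j) = 1 - 4*k (a(k, j) = k*(-4) + 1 = -4*k + 1 = 1 - 4*k)
(a(23, 28) + q(5, -11))*(-453 - 511) - (-803 + 1678) = ((1 - 4*23) - 20)*(-453 - 511) - (-803 + 1678) = ((1 - 92) - 20)*(-964) - 1*875 = (-91 - 20)*(-964) - 875 = -111*(-964) - 875 = 107004 - 875 = 106129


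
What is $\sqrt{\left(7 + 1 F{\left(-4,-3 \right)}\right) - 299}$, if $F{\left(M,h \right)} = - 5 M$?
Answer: $4 i \sqrt{17} \approx 16.492 i$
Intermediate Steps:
$\sqrt{\left(7 + 1 F{\left(-4,-3 \right)}\right) - 299} = \sqrt{\left(7 + 1 \left(\left(-5\right) \left(-4\right)\right)\right) - 299} = \sqrt{\left(7 + 1 \cdot 20\right) - 299} = \sqrt{\left(7 + 20\right) - 299} = \sqrt{27 - 299} = \sqrt{-272} = 4 i \sqrt{17}$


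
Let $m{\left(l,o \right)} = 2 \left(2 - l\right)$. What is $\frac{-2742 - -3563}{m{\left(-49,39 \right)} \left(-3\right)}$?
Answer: $- \frac{821}{306} \approx -2.683$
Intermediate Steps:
$m{\left(l,o \right)} = 4 - 2 l$
$\frac{-2742 - -3563}{m{\left(-49,39 \right)} \left(-3\right)} = \frac{-2742 - -3563}{\left(4 - -98\right) \left(-3\right)} = \frac{-2742 + 3563}{\left(4 + 98\right) \left(-3\right)} = \frac{821}{102 \left(-3\right)} = \frac{821}{-306} = 821 \left(- \frac{1}{306}\right) = - \frac{821}{306}$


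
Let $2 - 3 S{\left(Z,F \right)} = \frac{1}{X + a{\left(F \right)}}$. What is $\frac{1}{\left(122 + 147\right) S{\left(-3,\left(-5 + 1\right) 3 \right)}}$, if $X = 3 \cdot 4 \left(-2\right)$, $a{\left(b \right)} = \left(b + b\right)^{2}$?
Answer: $\frac{1656}{296707} \approx 0.0055813$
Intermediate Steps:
$a{\left(b \right)} = 4 b^{2}$ ($a{\left(b \right)} = \left(2 b\right)^{2} = 4 b^{2}$)
$X = -24$ ($X = 12 \left(-2\right) = -24$)
$S{\left(Z,F \right)} = \frac{2}{3} - \frac{1}{3 \left(-24 + 4 F^{2}\right)}$
$\frac{1}{\left(122 + 147\right) S{\left(-3,\left(-5 + 1\right) 3 \right)}} = \frac{1}{\left(122 + 147\right) \frac{-49 + 8 \left(\left(-5 + 1\right) 3\right)^{2}}{12 \left(-6 + \left(\left(-5 + 1\right) 3\right)^{2}\right)}} = \frac{1}{269 \frac{-49 + 8 \left(\left(-4\right) 3\right)^{2}}{12 \left(-6 + \left(\left(-4\right) 3\right)^{2}\right)}} = \frac{1}{269 \frac{-49 + 8 \left(-12\right)^{2}}{12 \left(-6 + \left(-12\right)^{2}\right)}} = \frac{1}{269 \frac{-49 + 8 \cdot 144}{12 \left(-6 + 144\right)}} = \frac{1}{269 \frac{-49 + 1152}{12 \cdot 138}} = \frac{1}{269 \cdot \frac{1}{12} \cdot \frac{1}{138} \cdot 1103} = \frac{1}{269 \cdot \frac{1103}{1656}} = \frac{1}{\frac{296707}{1656}} = \frac{1656}{296707}$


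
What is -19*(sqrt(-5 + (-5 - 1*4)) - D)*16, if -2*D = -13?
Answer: 1976 - 304*I*sqrt(14) ≈ 1976.0 - 1137.5*I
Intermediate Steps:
D = 13/2 (D = -1/2*(-13) = 13/2 ≈ 6.5000)
-19*(sqrt(-5 + (-5 - 1*4)) - D)*16 = -19*(sqrt(-5 + (-5 - 1*4)) - 1*13/2)*16 = -19*(sqrt(-5 + (-5 - 4)) - 13/2)*16 = -19*(sqrt(-5 - 9) - 13/2)*16 = -19*(sqrt(-14) - 13/2)*16 = -19*(I*sqrt(14) - 13/2)*16 = -19*(-13/2 + I*sqrt(14))*16 = (247/2 - 19*I*sqrt(14))*16 = 1976 - 304*I*sqrt(14)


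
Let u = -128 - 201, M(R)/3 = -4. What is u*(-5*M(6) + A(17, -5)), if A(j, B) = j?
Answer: -25333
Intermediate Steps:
M(R) = -12 (M(R) = 3*(-4) = -12)
u = -329
u*(-5*M(6) + A(17, -5)) = -329*(-5*(-12) + 17) = -329*(60 + 17) = -329*77 = -25333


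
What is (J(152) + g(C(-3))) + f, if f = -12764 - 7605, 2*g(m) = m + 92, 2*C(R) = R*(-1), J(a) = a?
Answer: -80681/4 ≈ -20170.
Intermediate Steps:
C(R) = -R/2 (C(R) = (R*(-1))/2 = (-R)/2 = -R/2)
g(m) = 46 + m/2 (g(m) = (m + 92)/2 = (92 + m)/2 = 46 + m/2)
f = -20369
(J(152) + g(C(-3))) + f = (152 + (46 + (-1/2*(-3))/2)) - 20369 = (152 + (46 + (1/2)*(3/2))) - 20369 = (152 + (46 + 3/4)) - 20369 = (152 + 187/4) - 20369 = 795/4 - 20369 = -80681/4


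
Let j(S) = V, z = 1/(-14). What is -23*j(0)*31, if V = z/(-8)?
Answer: -713/112 ≈ -6.3661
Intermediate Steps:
z = -1/14 ≈ -0.071429
V = 1/112 (V = -1/14/(-8) = -1/14*(-⅛) = 1/112 ≈ 0.0089286)
j(S) = 1/112
-23*j(0)*31 = -23*1/112*31 = -23/112*31 = -713/112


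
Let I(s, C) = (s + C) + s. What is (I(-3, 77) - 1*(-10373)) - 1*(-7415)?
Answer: 17859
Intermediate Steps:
I(s, C) = C + 2*s (I(s, C) = (C + s) + s = C + 2*s)
(I(-3, 77) - 1*(-10373)) - 1*(-7415) = ((77 + 2*(-3)) - 1*(-10373)) - 1*(-7415) = ((77 - 6) + 10373) + 7415 = (71 + 10373) + 7415 = 10444 + 7415 = 17859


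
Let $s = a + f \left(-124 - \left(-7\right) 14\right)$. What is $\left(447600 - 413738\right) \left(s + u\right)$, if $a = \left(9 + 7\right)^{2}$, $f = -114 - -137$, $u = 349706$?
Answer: $11830163768$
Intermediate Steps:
$f = 23$ ($f = -114 + 137 = 23$)
$a = 256$ ($a = 16^{2} = 256$)
$s = -342$ ($s = 256 + 23 \left(-124 - \left(-7\right) 14\right) = 256 + 23 \left(-124 - -98\right) = 256 + 23 \left(-124 + 98\right) = 256 + 23 \left(-26\right) = 256 - 598 = -342$)
$\left(447600 - 413738\right) \left(s + u\right) = \left(447600 - 413738\right) \left(-342 + 349706\right) = 33862 \cdot 349364 = 11830163768$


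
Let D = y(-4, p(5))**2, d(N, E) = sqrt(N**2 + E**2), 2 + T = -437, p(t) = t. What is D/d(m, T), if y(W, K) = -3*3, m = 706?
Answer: 81*sqrt(691157)/691157 ≈ 0.097431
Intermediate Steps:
y(W, K) = -9
T = -439 (T = -2 - 437 = -439)
d(N, E) = sqrt(E**2 + N**2)
D = 81 (D = (-9)**2 = 81)
D/d(m, T) = 81/(sqrt((-439)**2 + 706**2)) = 81/(sqrt(192721 + 498436)) = 81/(sqrt(691157)) = 81*(sqrt(691157)/691157) = 81*sqrt(691157)/691157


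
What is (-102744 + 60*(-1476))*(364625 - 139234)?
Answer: -43118199864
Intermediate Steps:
(-102744 + 60*(-1476))*(364625 - 139234) = (-102744 - 88560)*225391 = -191304*225391 = -43118199864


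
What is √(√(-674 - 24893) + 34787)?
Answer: √(34787 + I*√25567) ≈ 186.51 + 0.4286*I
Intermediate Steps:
√(√(-674 - 24893) + 34787) = √(√(-25567) + 34787) = √(I*√25567 + 34787) = √(34787 + I*√25567)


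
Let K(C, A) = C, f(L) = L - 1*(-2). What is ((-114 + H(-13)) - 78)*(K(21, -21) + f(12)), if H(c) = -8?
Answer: -7000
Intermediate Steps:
f(L) = 2 + L (f(L) = L + 2 = 2 + L)
((-114 + H(-13)) - 78)*(K(21, -21) + f(12)) = ((-114 - 8) - 78)*(21 + (2 + 12)) = (-122 - 78)*(21 + 14) = -200*35 = -7000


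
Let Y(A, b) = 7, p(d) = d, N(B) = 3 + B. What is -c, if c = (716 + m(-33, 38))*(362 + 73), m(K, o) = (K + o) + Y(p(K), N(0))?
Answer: -316680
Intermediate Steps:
m(K, o) = 7 + K + o (m(K, o) = (K + o) + 7 = 7 + K + o)
c = 316680 (c = (716 + (7 - 33 + 38))*(362 + 73) = (716 + 12)*435 = 728*435 = 316680)
-c = -1*316680 = -316680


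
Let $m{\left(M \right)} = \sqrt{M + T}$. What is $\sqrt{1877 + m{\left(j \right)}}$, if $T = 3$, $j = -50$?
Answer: $\sqrt{1877 + i \sqrt{47}} \approx 43.324 + 0.07912 i$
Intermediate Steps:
$m{\left(M \right)} = \sqrt{3 + M}$ ($m{\left(M \right)} = \sqrt{M + 3} = \sqrt{3 + M}$)
$\sqrt{1877 + m{\left(j \right)}} = \sqrt{1877 + \sqrt{3 - 50}} = \sqrt{1877 + \sqrt{-47}} = \sqrt{1877 + i \sqrt{47}}$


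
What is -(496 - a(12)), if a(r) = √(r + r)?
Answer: -496 + 2*√6 ≈ -491.10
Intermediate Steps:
a(r) = √2*√r (a(r) = √(2*r) = √2*√r)
-(496 - a(12)) = -(496 - √2*√12) = -(496 - √2*2*√3) = -(496 - 2*√6) = -496 + 2*√6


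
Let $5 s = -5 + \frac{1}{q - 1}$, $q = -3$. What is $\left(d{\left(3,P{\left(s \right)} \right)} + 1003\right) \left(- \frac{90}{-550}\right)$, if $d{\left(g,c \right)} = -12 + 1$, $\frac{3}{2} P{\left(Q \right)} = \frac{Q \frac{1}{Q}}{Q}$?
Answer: $\frac{8928}{55} \approx 162.33$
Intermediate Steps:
$s = - \frac{21}{20}$ ($s = \frac{-5 + \frac{1}{-3 - 1}}{5} = \frac{-5 + \frac{1}{-4}}{5} = \frac{-5 - \frac{1}{4}}{5} = \frac{1}{5} \left(- \frac{21}{4}\right) = - \frac{21}{20} \approx -1.05$)
$P{\left(Q \right)} = \frac{2}{3 Q}$ ($P{\left(Q \right)} = \frac{2 \frac{Q \frac{1}{Q}}{Q}}{3} = \frac{2 \cdot 1 \frac{1}{Q}}{3} = \frac{2}{3 Q}$)
$d{\left(g,c \right)} = -11$
$\left(d{\left(3,P{\left(s \right)} \right)} + 1003\right) \left(- \frac{90}{-550}\right) = \left(-11 + 1003\right) \left(- \frac{90}{-550}\right) = 992 \left(\left(-90\right) \left(- \frac{1}{550}\right)\right) = 992 \cdot \frac{9}{55} = \frac{8928}{55}$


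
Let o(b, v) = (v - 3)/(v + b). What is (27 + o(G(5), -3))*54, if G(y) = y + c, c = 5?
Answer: 9882/7 ≈ 1411.7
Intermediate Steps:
G(y) = 5 + y (G(y) = y + 5 = 5 + y)
o(b, v) = (-3 + v)/(b + v)
(27 + o(G(5), -3))*54 = (27 + (-3 - 3)/((5 + 5) - 3))*54 = (27 - 6/(10 - 3))*54 = (27 - 6/7)*54 = (183/7)*54 = 9882/7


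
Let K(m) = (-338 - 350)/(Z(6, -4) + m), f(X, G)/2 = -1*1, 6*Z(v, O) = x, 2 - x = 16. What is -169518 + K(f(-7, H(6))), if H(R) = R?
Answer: -2201670/13 ≈ -1.6936e+5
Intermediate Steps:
x = -14 (x = 2 - 1*16 = 2 - 16 = -14)
Z(v, O) = -7/3 (Z(v, O) = (⅙)*(-14) = -7/3)
f(X, G) = -2 (f(X, G) = 2*(-1*1) = 2*(-1) = -2)
K(m) = -688/(-7/3 + m) (K(m) = (-338 - 350)/(-7/3 + m) = -688/(-7/3 + m))
-169518 + K(f(-7, H(6))) = -169518 - 2064/(-7 + 3*(-2)) = -169518 - 2064/(-7 - 6) = -169518 - 2064/(-13) = -169518 - 2064*(-1/13) = -169518 + 2064/13 = -2201670/13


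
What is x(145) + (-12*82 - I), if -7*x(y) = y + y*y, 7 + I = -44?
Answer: -27701/7 ≈ -3957.3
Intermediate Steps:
I = -51 (I = -7 - 44 = -51)
x(y) = -y/7 - y²/7 (x(y) = -(y + y*y)/7 = -(y + y²)/7 = -y/7 - y²/7)
x(145) + (-12*82 - I) = -⅐*145*(1 + 145) + (-12*82 - 1*(-51)) = -⅐*145*146 + (-984 + 51) = -21170/7 - 933 = -27701/7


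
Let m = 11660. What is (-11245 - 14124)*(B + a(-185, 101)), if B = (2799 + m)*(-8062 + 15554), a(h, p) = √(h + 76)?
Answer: -2748143299532 - 25369*I*√109 ≈ -2.7481e+12 - 2.6486e+5*I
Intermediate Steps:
a(h, p) = √(76 + h)
B = 108326828 (B = (2799 + 11660)*(-8062 + 15554) = 14459*7492 = 108326828)
(-11245 - 14124)*(B + a(-185, 101)) = (-11245 - 14124)*(108326828 + √(76 - 185)) = -25369*(108326828 + √(-109)) = -25369*(108326828 + I*√109) = -2748143299532 - 25369*I*√109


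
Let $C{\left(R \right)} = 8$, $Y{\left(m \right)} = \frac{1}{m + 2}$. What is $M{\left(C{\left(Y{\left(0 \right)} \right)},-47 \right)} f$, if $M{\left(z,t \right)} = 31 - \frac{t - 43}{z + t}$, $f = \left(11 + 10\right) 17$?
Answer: $\frac{133161}{13} \approx 10243.0$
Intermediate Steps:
$Y{\left(m \right)} = \frac{1}{2 + m}$
$f = 357$ ($f = 21 \cdot 17 = 357$)
$M{\left(z,t \right)} = 31 - \frac{-43 + t}{t + z}$
$M{\left(C{\left(Y{\left(0 \right)} \right)},-47 \right)} f = \frac{43 + 30 \left(-47\right) + 31 \cdot 8}{-47 + 8} \cdot 357 = \frac{43 - 1410 + 248}{-39} \cdot 357 = \left(- \frac{1}{39}\right) \left(-1119\right) 357 = \frac{373}{13} \cdot 357 = \frac{133161}{13}$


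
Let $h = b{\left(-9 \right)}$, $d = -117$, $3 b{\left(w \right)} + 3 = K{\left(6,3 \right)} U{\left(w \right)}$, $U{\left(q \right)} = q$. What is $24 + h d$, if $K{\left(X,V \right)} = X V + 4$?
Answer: $7863$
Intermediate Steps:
$K{\left(X,V \right)} = 4 + V X$ ($K{\left(X,V \right)} = V X + 4 = 4 + V X$)
$b{\left(w \right)} = -1 + \frac{22 w}{3}$ ($b{\left(w \right)} = -1 + \frac{\left(4 + 3 \cdot 6\right) w}{3} = -1 + \frac{\left(4 + 18\right) w}{3} = -1 + \frac{22 w}{3}$)
$h = -67$ ($h = -1 + \frac{22}{3} \left(-9\right) = -1 - 66 = -67$)
$24 + h d = 24 - -7839 = 24 + 7839 = 7863$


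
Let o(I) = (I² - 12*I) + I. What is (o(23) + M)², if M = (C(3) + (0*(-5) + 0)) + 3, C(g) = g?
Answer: 79524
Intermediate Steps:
o(I) = I² - 11*I
M = 6 (M = (3 + (0*(-5) + 0)) + 3 = (3 + (0 + 0)) + 3 = (3 + 0) + 3 = 3 + 3 = 6)
(o(23) + M)² = (23*(-11 + 23) + 6)² = (23*12 + 6)² = (276 + 6)² = 282² = 79524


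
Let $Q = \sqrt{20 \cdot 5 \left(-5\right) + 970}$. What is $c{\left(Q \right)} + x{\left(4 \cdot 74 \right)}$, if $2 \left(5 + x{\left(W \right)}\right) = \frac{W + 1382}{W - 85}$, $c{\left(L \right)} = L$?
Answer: $- \frac{216}{211} + \sqrt{470} \approx 20.656$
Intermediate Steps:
$Q = \sqrt{470}$ ($Q = \sqrt{20 \left(-25\right) + 970} = \sqrt{-500 + 970} = \sqrt{470} \approx 21.679$)
$x{\left(W \right)} = -5 + \frac{1382 + W}{2 \left(-85 + W\right)}$ ($x{\left(W \right)} = -5 + \frac{\left(W + 1382\right) \frac{1}{W - 85}}{2} = -5 + \frac{\left(1382 + W\right) \frac{1}{-85 + W}}{2} = -5 + \frac{\frac{1}{-85 + W} \left(1382 + W\right)}{2} = -5 + \frac{1382 + W}{2 \left(-85 + W\right)}$)
$c{\left(Q \right)} + x{\left(4 \cdot 74 \right)} = \sqrt{470} + \frac{9 \left(248 - 4 \cdot 74\right)}{2 \left(-85 + 4 \cdot 74\right)} = \sqrt{470} + \frac{9 \left(248 - 296\right)}{2 \left(-85 + 296\right)} = \sqrt{470} + \frac{9 \left(248 - 296\right)}{2 \cdot 211} = \sqrt{470} + \frac{9}{2} \cdot \frac{1}{211} \left(-48\right) = \sqrt{470} - \frac{216}{211} = - \frac{216}{211} + \sqrt{470}$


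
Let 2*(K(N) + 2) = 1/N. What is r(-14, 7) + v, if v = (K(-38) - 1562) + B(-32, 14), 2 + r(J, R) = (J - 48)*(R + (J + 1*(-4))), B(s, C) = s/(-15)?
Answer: -1005343/1140 ≈ -881.88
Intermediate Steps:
B(s, C) = -s/15 (B(s, C) = s*(-1/15) = -s/15)
r(J, R) = -2 + (-48 + J)*(-4 + J + R) (r(J, R) = -2 + (J - 48)*(R + (J + 1*(-4))) = -2 + (-48 + J)*(R + (J - 4)) = -2 + (-48 + J)*(R + (-4 + J)) = -2 + (-48 + J)*(-4 + J + R))
K(N) = -2 + 1/(2*N)
v = -1780543/1140 (v = ((-2 + (½)/(-38)) - 1562) - 1/15*(-32) = ((-2 + (½)*(-1/38)) - 1562) + 32/15 = ((-2 - 1/76) - 1562) + 32/15 = (-153/76 - 1562) + 32/15 = -118865/76 + 32/15 = -1780543/1140 ≈ -1561.9)
r(-14, 7) + v = (190 + (-14)² - 52*(-14) - 48*7 - 14*7) - 1780543/1140 = (190 + 196 + 728 - 336 - 98) - 1780543/1140 = 680 - 1780543/1140 = -1005343/1140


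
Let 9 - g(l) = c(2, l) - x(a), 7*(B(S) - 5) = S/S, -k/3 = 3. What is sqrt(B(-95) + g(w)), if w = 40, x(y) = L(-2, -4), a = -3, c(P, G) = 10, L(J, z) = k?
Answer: I*sqrt(238)/7 ≈ 2.2039*I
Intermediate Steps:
k = -9 (k = -3*3 = -9)
L(J, z) = -9
x(y) = -9
B(S) = 36/7 (B(S) = 5 + (S/S)/7 = 5 + (1/7)*1 = 5 + 1/7 = 36/7)
g(l) = -10 (g(l) = 9 - (10 - 1*(-9)) = 9 - (10 + 9) = 9 - 1*19 = 9 - 19 = -10)
sqrt(B(-95) + g(w)) = sqrt(36/7 - 10) = sqrt(-34/7) = I*sqrt(238)/7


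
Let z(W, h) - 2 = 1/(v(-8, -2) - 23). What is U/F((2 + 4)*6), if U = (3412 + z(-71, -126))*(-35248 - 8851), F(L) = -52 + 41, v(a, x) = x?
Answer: 342164141/25 ≈ 1.3687e+7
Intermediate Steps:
F(L) = -11
z(W, h) = 49/25 (z(W, h) = 2 + 1/(-2 - 23) = 2 + 1/(-25) = 2 - 1/25 = 49/25)
U = -3763805551/25 (U = (3412 + 49/25)*(-35248 - 8851) = (85349/25)*(-44099) = -3763805551/25 ≈ -1.5055e+8)
U/F((2 + 4)*6) = -3763805551/25/(-11) = -3763805551/25*(-1/11) = 342164141/25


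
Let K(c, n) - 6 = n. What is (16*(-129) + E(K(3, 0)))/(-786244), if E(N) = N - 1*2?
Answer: 515/196561 ≈ 0.0026201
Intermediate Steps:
K(c, n) = 6 + n
E(N) = -2 + N (E(N) = N - 2 = -2 + N)
(16*(-129) + E(K(3, 0)))/(-786244) = (16*(-129) + (-2 + (6 + 0)))/(-786244) = (-2064 + (-2 + 6))*(-1/786244) = (-2064 + 4)*(-1/786244) = -2060*(-1/786244) = 515/196561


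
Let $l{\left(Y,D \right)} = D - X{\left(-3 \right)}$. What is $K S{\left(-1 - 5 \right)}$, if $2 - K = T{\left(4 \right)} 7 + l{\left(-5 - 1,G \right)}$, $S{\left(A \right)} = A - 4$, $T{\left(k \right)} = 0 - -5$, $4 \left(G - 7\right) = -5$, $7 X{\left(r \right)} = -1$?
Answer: $\frac{5445}{14} \approx 388.93$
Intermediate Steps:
$X{\left(r \right)} = - \frac{1}{7}$ ($X{\left(r \right)} = \frac{1}{7} \left(-1\right) = - \frac{1}{7}$)
$G = \frac{23}{4}$ ($G = 7 + \frac{1}{4} \left(-5\right) = 7 - \frac{5}{4} = \frac{23}{4} \approx 5.75$)
$l{\left(Y,D \right)} = \frac{1}{7} + D$ ($l{\left(Y,D \right)} = D - - \frac{1}{7} = D + \frac{1}{7} = \frac{1}{7} + D$)
$T{\left(k \right)} = 5$ ($T{\left(k \right)} = 0 + 5 = 5$)
$S{\left(A \right)} = -4 + A$
$K = - \frac{1089}{28}$ ($K = 2 - \left(5 \cdot 7 + \left(\frac{1}{7} + \frac{23}{4}\right)\right) = 2 - \left(35 + \frac{165}{28}\right) = 2 - \frac{1145}{28} = - \frac{1089}{28} \approx -38.893$)
$K S{\left(-1 - 5 \right)} = - \frac{1089 \left(-4 - 6\right)}{28} = \left(- \frac{1089}{28}\right) \left(-10\right) = \frac{5445}{14}$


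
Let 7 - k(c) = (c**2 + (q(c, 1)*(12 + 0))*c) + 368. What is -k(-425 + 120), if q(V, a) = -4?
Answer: 108026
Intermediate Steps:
k(c) = -361 - c**2 + 48*c (k(c) = 7 - ((c**2 + (-4*(12 + 0))*c) + 368) = 7 - ((c**2 + (-4*12)*c) + 368) = 7 - ((c**2 - 48*c) + 368) = 7 - (368 + c**2 - 48*c) = 7 + (-368 - c**2 + 48*c) = -361 - c**2 + 48*c)
-k(-425 + 120) = -(-361 - (-425 + 120)**2 + 48*(-425 + 120)) = -(-361 - 1*(-305)**2 + 48*(-305)) = -(-361 - 1*93025 - 14640) = -(-361 - 93025 - 14640) = -1*(-108026) = 108026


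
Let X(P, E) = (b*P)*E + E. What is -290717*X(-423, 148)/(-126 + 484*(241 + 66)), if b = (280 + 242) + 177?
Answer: 6360894937208/74231 ≈ 8.5690e+7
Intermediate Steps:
b = 699 (b = 522 + 177 = 699)
X(P, E) = E + 699*E*P (X(P, E) = (699*P)*E + E = 699*E*P + E = E + 699*E*P)
-290717*X(-423, 148)/(-126 + 484*(241 + 66)) = -290717*148*(1 + 699*(-423))/(-126 + 484*(241 + 66)) = -290717*148*(1 - 295677)/(-126 + 484*307) = -290717*(-43760048/(-126 + 148588)) = -290717/(148462/(-43760048)) = -290717/(148462*(-1/43760048)) = -290717/(-74231/21880024) = -290717*(-21880024/74231) = 6360894937208/74231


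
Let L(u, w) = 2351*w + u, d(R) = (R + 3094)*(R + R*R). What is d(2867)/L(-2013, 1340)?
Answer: 49014656316/3148327 ≈ 15568.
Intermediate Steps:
d(R) = (3094 + R)*(R + R²)
L(u, w) = u + 2351*w
d(2867)/L(-2013, 1340) = (2867*(3094 + 2867² + 3095*2867))/(-2013 + 2351*1340) = (2867*(3094 + 8219689 + 8873365))/(-2013 + 3150340) = (2867*17096148)/3148327 = 49014656316*(1/3148327) = 49014656316/3148327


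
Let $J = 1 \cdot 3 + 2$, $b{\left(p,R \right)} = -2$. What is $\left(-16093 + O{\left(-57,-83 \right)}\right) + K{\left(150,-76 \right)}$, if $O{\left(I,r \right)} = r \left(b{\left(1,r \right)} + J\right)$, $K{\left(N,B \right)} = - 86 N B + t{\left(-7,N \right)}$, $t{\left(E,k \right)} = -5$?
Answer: $964053$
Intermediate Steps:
$K{\left(N,B \right)} = -5 - 86 B N$ ($K{\left(N,B \right)} = - 86 N B - 5 = - 86 B N - 5 = -5 - 86 B N$)
$J = 5$ ($J = 3 + 2 = 5$)
$O{\left(I,r \right)} = 3 r$ ($O{\left(I,r \right)} = r \left(-2 + 5\right) = r 3 = 3 r$)
$\left(-16093 + O{\left(-57,-83 \right)}\right) + K{\left(150,-76 \right)} = \left(-16093 + 3 \left(-83\right)\right) - \left(5 - 980400\right) = \left(-16093 - 249\right) + \left(-5 + 980400\right) = -16342 + 980395 = 964053$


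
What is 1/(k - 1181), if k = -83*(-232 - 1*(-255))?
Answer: -1/3090 ≈ -0.00032362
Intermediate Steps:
k = -1909 (k = -83*(-232 + 255) = -83*23 = -1909)
1/(k - 1181) = 1/(-1909 - 1181) = 1/(-3090) = -1/3090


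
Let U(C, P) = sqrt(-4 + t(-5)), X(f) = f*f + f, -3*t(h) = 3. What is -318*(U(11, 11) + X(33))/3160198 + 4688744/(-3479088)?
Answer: -59039279755/40421349042 - 159*I*sqrt(5)/1580099 ≈ -1.4606 - 0.00022501*I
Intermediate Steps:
t(h) = -1 (t(h) = -1/3*3 = -1)
X(f) = f + f**2 (X(f) = f**2 + f = f + f**2)
U(C, P) = I*sqrt(5) (U(C, P) = sqrt(-4 - 1) = sqrt(-5) = I*sqrt(5))
-318*(U(11, 11) + X(33))/3160198 + 4688744/(-3479088) = -318*(I*sqrt(5) + 33*(1 + 33))/3160198 + 4688744/(-3479088) = -318*(I*sqrt(5) + 33*34)*(1/3160198) + 4688744*(-1/3479088) = -318*(I*sqrt(5) + 1122)*(1/3160198) - 586093/434886 = -318*(1122 + I*sqrt(5))*(1/3160198) - 586093/434886 = (-356796 - 318*I*sqrt(5))*(1/3160198) - 586093/434886 = (-10494/92947 - 159*I*sqrt(5)/1580099) - 586093/434886 = -59039279755/40421349042 - 159*I*sqrt(5)/1580099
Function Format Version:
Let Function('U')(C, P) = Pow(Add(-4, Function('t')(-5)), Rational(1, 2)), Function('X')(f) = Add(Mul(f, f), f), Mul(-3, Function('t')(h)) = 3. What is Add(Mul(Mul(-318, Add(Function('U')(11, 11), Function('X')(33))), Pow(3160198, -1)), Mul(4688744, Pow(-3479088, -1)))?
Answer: Add(Rational(-59039279755, 40421349042), Mul(Rational(-159, 1580099), I, Pow(5, Rational(1, 2)))) ≈ Add(-1.4606, Mul(-0.00022501, I))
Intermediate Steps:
Function('t')(h) = -1 (Function('t')(h) = Mul(Rational(-1, 3), 3) = -1)
Function('X')(f) = Add(f, Pow(f, 2)) (Function('X')(f) = Add(Pow(f, 2), f) = Add(f, Pow(f, 2)))
Function('U')(C, P) = Mul(I, Pow(5, Rational(1, 2))) (Function('U')(C, P) = Pow(Add(-4, -1), Rational(1, 2)) = Pow(-5, Rational(1, 2)) = Mul(I, Pow(5, Rational(1, 2))))
Add(Mul(Mul(-318, Add(Function('U')(11, 11), Function('X')(33))), Pow(3160198, -1)), Mul(4688744, Pow(-3479088, -1))) = Add(Mul(Mul(-318, Add(Mul(I, Pow(5, Rational(1, 2))), Mul(33, Add(1, 33)))), Pow(3160198, -1)), Mul(4688744, Pow(-3479088, -1))) = Add(Mul(Mul(-318, Add(Mul(I, Pow(5, Rational(1, 2))), Mul(33, 34))), Rational(1, 3160198)), Mul(4688744, Rational(-1, 3479088))) = Add(Mul(Mul(-318, Add(Mul(I, Pow(5, Rational(1, 2))), 1122)), Rational(1, 3160198)), Rational(-586093, 434886)) = Add(Mul(Mul(-318, Add(1122, Mul(I, Pow(5, Rational(1, 2))))), Rational(1, 3160198)), Rational(-586093, 434886)) = Add(Mul(Add(-356796, Mul(-318, I, Pow(5, Rational(1, 2)))), Rational(1, 3160198)), Rational(-586093, 434886)) = Add(Add(Rational(-10494, 92947), Mul(Rational(-159, 1580099), I, Pow(5, Rational(1, 2)))), Rational(-586093, 434886)) = Add(Rational(-59039279755, 40421349042), Mul(Rational(-159, 1580099), I, Pow(5, Rational(1, 2))))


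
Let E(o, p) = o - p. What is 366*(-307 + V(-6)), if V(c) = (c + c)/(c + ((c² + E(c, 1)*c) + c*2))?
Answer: -562176/5 ≈ -1.1244e+5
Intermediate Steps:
V(c) = 2*c/(c² + 3*c + c*(-1 + c)) (V(c) = (c + c)/(c + ((c² + (c - 1*1)*c) + c*2)) = (2*c)/(c + ((c² + (c - 1)*c) + 2*c)) = (2*c)/(c + ((c² + (-1 + c)*c) + 2*c)) = (2*c)/(c + ((c² + c*(-1 + c)) + 2*c)) = (2*c)/(c + (c² + 2*c + c*(-1 + c))) = (2*c)/(c² + 3*c + c*(-1 + c)) = 2*c/(c² + 3*c + c*(-1 + c)))
366*(-307 + V(-6)) = 366*(-307 + 1/(1 - 6)) = 366*(-307 + 1/(-5)) = 366*(-307 - ⅕) = 366*(-1536/5) = -562176/5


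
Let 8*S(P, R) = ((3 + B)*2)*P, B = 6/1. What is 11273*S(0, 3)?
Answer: 0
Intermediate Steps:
B = 6 (B = 6*1 = 6)
S(P, R) = 9*P/4 (S(P, R) = (((3 + 6)*2)*P)/8 = ((9*2)*P)/8 = (18*P)/8 = 9*P/4)
11273*S(0, 3) = 11273*((9/4)*0) = 11273*0 = 0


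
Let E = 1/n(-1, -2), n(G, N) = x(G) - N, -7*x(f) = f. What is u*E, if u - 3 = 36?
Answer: 91/5 ≈ 18.200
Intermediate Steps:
x(f) = -f/7
u = 39 (u = 3 + 36 = 39)
n(G, N) = -N - G/7 (n(G, N) = -G/7 - N = -N - G/7)
E = 7/15 (E = 1/(-1*(-2) - ⅐*(-1)) = 1/(2 + ⅐) = 1/(15/7) = 7/15 ≈ 0.46667)
u*E = 39*(7/15) = 91/5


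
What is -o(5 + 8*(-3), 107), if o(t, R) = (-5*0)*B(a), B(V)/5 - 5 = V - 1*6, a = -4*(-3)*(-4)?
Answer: 0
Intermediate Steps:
a = -48 (a = 12*(-4) = -48)
B(V) = -5 + 5*V (B(V) = 25 + 5*(V - 1*6) = 25 + 5*(V - 6) = 25 + 5*(-6 + V) = 25 + (-30 + 5*V) = -5 + 5*V)
o(t, R) = 0 (o(t, R) = (-5*0)*(-5 + 5*(-48)) = 0*(-5 - 240) = 0*(-245) = 0)
-o(5 + 8*(-3), 107) = -1*0 = 0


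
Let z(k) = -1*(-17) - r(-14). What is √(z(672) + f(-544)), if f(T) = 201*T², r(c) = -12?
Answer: √59483165 ≈ 7712.5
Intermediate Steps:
z(k) = 29 (z(k) = -1*(-17) - 1*(-12) = 17 + 12 = 29)
√(z(672) + f(-544)) = √(29 + 201*(-544)²) = √(29 + 201*295936) = √(29 + 59483136) = √59483165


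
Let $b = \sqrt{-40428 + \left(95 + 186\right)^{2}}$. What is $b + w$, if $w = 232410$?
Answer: $232410 + \sqrt{38533} \approx 2.3261 \cdot 10^{5}$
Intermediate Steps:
$b = \sqrt{38533}$ ($b = \sqrt{-40428 + 281^{2}} = \sqrt{-40428 + 78961} = \sqrt{38533} \approx 196.3$)
$b + w = \sqrt{38533} + 232410 = 232410 + \sqrt{38533}$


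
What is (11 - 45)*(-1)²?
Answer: -34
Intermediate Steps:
(11 - 45)*(-1)² = -34*1 = -34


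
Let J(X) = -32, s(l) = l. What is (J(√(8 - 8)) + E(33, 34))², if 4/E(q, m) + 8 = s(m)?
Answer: 171396/169 ≈ 1014.2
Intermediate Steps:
E(q, m) = 4/(-8 + m)
(J(√(8 - 8)) + E(33, 34))² = (-32 + 4/(-8 + 34))² = (-32 + 4/26)² = (-32 + 4*(1/26))² = (-32 + 2/13)² = (-414/13)² = 171396/169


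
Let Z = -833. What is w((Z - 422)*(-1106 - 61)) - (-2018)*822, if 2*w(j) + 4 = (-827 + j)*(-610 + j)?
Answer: 1071454217819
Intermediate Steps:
w(j) = -2 + (-827 + j)*(-610 + j)/2 (w(j) = -2 + ((-827 + j)*(-610 + j))/2 = -2 + (-827 + j)*(-610 + j)/2)
w((Z - 422)*(-1106 - 61)) - (-2018)*822 = (252233 + ((-833 - 422)*(-1106 - 61))²/2 - 1437*(-833 - 422)*(-1106 - 61)/2) - (-2018)*822 = (252233 + (-1255*(-1167))²/2 - (-1803435)*(-1167)/2) - 1*(-1658796) = (252233 + (½)*1464585² - 1437/2*1464585) + 1658796 = (252233 + (½)*2145009222225 - 2104608645/2) + 1658796 = (252233 + 2145009222225/2 - 2104608645/2) + 1658796 = 1071452559023 + 1658796 = 1071454217819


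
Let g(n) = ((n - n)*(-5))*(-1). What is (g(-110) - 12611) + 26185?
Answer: 13574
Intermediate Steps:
g(n) = 0 (g(n) = (0*(-5))*(-1) = 0*(-1) = 0)
(g(-110) - 12611) + 26185 = (0 - 12611) + 26185 = -12611 + 26185 = 13574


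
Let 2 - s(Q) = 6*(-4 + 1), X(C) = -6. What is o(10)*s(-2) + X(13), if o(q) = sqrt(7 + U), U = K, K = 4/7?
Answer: -6 + 20*sqrt(371)/7 ≈ 49.032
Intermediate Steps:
K = 4/7 (K = 4*(1/7) = 4/7 ≈ 0.57143)
U = 4/7 ≈ 0.57143
s(Q) = 20 (s(Q) = 2 - 6*(-4 + 1) = 2 - 6*(-3) = 2 - 1*(-18) = 2 + 18 = 20)
o(q) = sqrt(371)/7 (o(q) = sqrt(7 + 4/7) = sqrt(53/7) = sqrt(371)/7)
o(10)*s(-2) + X(13) = (sqrt(371)/7)*20 - 6 = 20*sqrt(371)/7 - 6 = -6 + 20*sqrt(371)/7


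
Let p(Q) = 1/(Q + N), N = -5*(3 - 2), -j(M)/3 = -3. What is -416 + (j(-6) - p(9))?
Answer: -1629/4 ≈ -407.25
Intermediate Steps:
j(M) = 9 (j(M) = -3*(-3) = 9)
N = -5 (N = -5*1 = -5)
p(Q) = 1/(-5 + Q) (p(Q) = 1/(Q - 5) = 1/(-5 + Q))
-416 + (j(-6) - p(9)) = -416 + (9 - 1/(-5 + 9)) = -416 + (9 - 1/4) = -416 + (9 - 1*¼) = -416 + (9 - ¼) = -416 + 35/4 = -1629/4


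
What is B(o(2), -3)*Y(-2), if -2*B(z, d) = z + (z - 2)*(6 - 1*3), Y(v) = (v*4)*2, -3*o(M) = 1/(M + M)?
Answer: -152/3 ≈ -50.667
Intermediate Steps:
o(M) = -1/(6*M) (o(M) = -1/(3*(M + M)) = -1/(2*M)/3 = -1/(6*M))
Y(v) = 8*v (Y(v) = (4*v)*2 = 8*v)
B(z, d) = 3 - 2*z (B(z, d) = -(z + (z - 2)*(6 - 1*3))/2 = -(z + (-2 + z)*(6 - 3))/2 = -(z + (-2 + z)*3)/2 = -(z + (-6 + 3*z))/2 = -(-6 + 4*z)/2 = 3 - 2*z)
B(o(2), -3)*Y(-2) = (3 - (-1)/(3*2))*(8*(-2)) = (3 - (-1)/(3*2))*(-16) = (3 - 2*(-1/12))*(-16) = (3 + ⅙)*(-16) = (19/6)*(-16) = -152/3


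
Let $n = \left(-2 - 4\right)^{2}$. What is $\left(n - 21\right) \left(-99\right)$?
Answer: $-1485$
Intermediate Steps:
$n = 36$ ($n = \left(-6\right)^{2} = 36$)
$\left(n - 21\right) \left(-99\right) = \left(36 - 21\right) \left(-99\right) = 15 \left(-99\right) = -1485$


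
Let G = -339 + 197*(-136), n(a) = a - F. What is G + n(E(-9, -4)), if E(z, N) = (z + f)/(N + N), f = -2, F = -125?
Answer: -216037/8 ≈ -27005.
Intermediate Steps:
E(z, N) = (-2 + z)/(2*N) (E(z, N) = (z - 2)/(N + N) = (-2 + z)/((2*N)) = (-2 + z)*(1/(2*N)) = (-2 + z)/(2*N))
n(a) = 125 + a (n(a) = a - 1*(-125) = a + 125 = 125 + a)
G = -27131 (G = -339 - 26792 = -27131)
G + n(E(-9, -4)) = -27131 + (125 + (1/2)*(-2 - 9)/(-4)) = -27131 + (125 + (1/2)*(-1/4)*(-11)) = -27131 + (125 + 11/8) = -27131 + 1011/8 = -216037/8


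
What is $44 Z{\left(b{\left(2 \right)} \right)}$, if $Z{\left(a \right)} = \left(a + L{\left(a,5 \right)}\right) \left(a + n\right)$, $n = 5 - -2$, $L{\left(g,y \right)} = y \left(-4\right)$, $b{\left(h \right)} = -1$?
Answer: $-5544$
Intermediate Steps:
$L{\left(g,y \right)} = - 4 y$
$n = 7$ ($n = 5 + 2 = 7$)
$Z{\left(a \right)} = \left(-20 + a\right) \left(7 + a\right)$ ($Z{\left(a \right)} = \left(a - 20\right) \left(a + 7\right) = \left(a - 20\right) \left(7 + a\right) = \left(-20 + a\right) \left(7 + a\right)$)
$44 Z{\left(b{\left(2 \right)} \right)} = 44 \left(-140 + \left(-1\right)^{2} - -13\right) = 44 \left(-140 + 1 + 13\right) = 44 \left(-126\right) = -5544$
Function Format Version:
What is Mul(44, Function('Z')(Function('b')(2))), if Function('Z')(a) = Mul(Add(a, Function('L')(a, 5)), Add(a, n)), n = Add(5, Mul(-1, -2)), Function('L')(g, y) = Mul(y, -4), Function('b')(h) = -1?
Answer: -5544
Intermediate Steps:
Function('L')(g, y) = Mul(-4, y)
n = 7 (n = Add(5, 2) = 7)
Function('Z')(a) = Mul(Add(-20, a), Add(7, a)) (Function('Z')(a) = Mul(Add(a, Mul(-4, 5)), Add(a, 7)) = Mul(Add(a, -20), Add(7, a)) = Mul(Add(-20, a), Add(7, a)))
Mul(44, Function('Z')(Function('b')(2))) = Mul(44, Add(-140, Pow(-1, 2), Mul(-13, -1))) = Mul(44, Add(-140, 1, 13)) = Mul(44, -126) = -5544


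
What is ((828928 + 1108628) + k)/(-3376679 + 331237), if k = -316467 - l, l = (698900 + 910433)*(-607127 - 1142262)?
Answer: -1407675534313/1522721 ≈ -9.2445e+5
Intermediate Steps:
l = -2815349447537 (l = 1609333*(-1749389) = -2815349447537)
k = 2815349131070 (k = -316467 - 1*(-2815349447537) = -316467 + 2815349447537 = 2815349131070)
((828928 + 1108628) + k)/(-3376679 + 331237) = ((828928 + 1108628) + 2815349131070)/(-3376679 + 331237) = (1937556 + 2815349131070)/(-3045442) = 2815351068626*(-1/3045442) = -1407675534313/1522721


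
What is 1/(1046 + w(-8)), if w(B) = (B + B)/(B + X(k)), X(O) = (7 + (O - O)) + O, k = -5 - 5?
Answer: 11/11522 ≈ 0.00095470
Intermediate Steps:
k = -10
X(O) = 7 + O (X(O) = (7 + 0) + O = 7 + O)
w(B) = 2*B/(-3 + B) (w(B) = (B + B)/(B + (7 - 10)) = (2*B)/(B - 3) = (2*B)/(-3 + B) = 2*B/(-3 + B))
1/(1046 + w(-8)) = 1/(1046 + 2*(-8)/(-3 - 8)) = 1/(1046 + 2*(-8)/(-11)) = 1/(1046 + 2*(-8)*(-1/11)) = 1/(1046 + 16/11) = 1/(11522/11) = 11/11522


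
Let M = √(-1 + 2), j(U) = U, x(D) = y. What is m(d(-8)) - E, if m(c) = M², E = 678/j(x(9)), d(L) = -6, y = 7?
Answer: -671/7 ≈ -95.857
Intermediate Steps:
x(D) = 7
M = 1 (M = √1 = 1)
E = 678/7 ≈ 96.857
m(c) = 1 (m(c) = 1² = 1)
m(d(-8)) - E = 1 - 1*678/7 = 1 - 678/7 = -671/7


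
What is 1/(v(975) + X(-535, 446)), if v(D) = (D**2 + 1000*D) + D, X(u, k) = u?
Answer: 1/1926065 ≈ 5.1919e-7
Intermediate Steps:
v(D) = D**2 + 1001*D
1/(v(975) + X(-535, 446)) = 1/(975*(1001 + 975) - 535) = 1/(975*1976 - 535) = 1/(1926600 - 535) = 1/1926065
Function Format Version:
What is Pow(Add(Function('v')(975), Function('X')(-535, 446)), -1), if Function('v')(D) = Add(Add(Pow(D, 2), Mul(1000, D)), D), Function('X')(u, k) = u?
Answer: Rational(1, 1926065) ≈ 5.1919e-7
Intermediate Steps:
Function('v')(D) = Add(Pow(D, 2), Mul(1001, D))
Pow(Add(Function('v')(975), Function('X')(-535, 446)), -1) = Pow(Add(Mul(975, Add(1001, 975)), -535), -1) = Pow(Add(Mul(975, 1976), -535), -1) = Pow(Add(1926600, -535), -1) = Pow(1926065, -1) = Rational(1, 1926065)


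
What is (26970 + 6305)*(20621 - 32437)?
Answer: -393177400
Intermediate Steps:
(26970 + 6305)*(20621 - 32437) = 33275*(-11816) = -393177400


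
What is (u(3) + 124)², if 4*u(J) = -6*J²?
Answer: 48841/4 ≈ 12210.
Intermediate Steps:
u(J) = -3*J²/2 (u(J) = (-6*J²)/4 = -3*J²/2)
(u(3) + 124)² = (-3/2*3² + 124)² = (-3/2*9 + 124)² = (-27/2 + 124)² = (221/2)² = 48841/4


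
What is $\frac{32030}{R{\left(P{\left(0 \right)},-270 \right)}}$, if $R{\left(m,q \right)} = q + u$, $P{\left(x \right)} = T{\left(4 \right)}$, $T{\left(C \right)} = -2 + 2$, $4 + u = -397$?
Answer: $- \frac{32030}{671} \approx -47.735$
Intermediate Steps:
$u = -401$ ($u = -4 - 397 = -401$)
$T{\left(C \right)} = 0$
$P{\left(x \right)} = 0$
$R{\left(m,q \right)} = -401 + q$ ($R{\left(m,q \right)} = q - 401 = -401 + q$)
$\frac{32030}{R{\left(P{\left(0 \right)},-270 \right)}} = \frac{32030}{-401 - 270} = \frac{32030}{-671} = 32030 \left(- \frac{1}{671}\right) = - \frac{32030}{671}$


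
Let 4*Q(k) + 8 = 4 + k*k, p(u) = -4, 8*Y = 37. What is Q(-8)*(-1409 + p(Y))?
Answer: -21195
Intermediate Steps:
Y = 37/8 (Y = (⅛)*37 = 37/8 ≈ 4.6250)
Q(k) = -1 + k²/4 (Q(k) = -2 + (4 + k*k)/4 = -2 + (4 + k²)/4 = -2 + (1 + k²/4) = -1 + k²/4)
Q(-8)*(-1409 + p(Y)) = (-1 + (¼)*(-8)²)*(-1409 - 4) = (-1 + (¼)*64)*(-1413) = (-1 + 16)*(-1413) = 15*(-1413) = -21195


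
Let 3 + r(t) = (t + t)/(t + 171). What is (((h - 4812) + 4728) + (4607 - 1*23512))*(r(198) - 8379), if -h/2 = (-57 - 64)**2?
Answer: 16586784478/41 ≈ 4.0456e+8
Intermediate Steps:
r(t) = -3 + 2*t/(171 + t) (r(t) = -3 + (t + t)/(t + 171) = -3 + (2*t)/(171 + t) = -3 + 2*t/(171 + t))
h = -29282 (h = -2*(-57 - 64)**2 = -2*(-121)**2 = -2*14641 = -29282)
(((h - 4812) + 4728) + (4607 - 1*23512))*(r(198) - 8379) = (((-29282 - 4812) + 4728) + (4607 - 1*23512))*((-513 - 1*198)/(171 + 198) - 8379) = ((-34094 + 4728) + (4607 - 23512))*((-513 - 198)/369 - 8379) = (-29366 - 18905)*((1/369)*(-711) - 8379) = -48271*(-79/41 - 8379) = -48271*(-343618/41) = 16586784478/41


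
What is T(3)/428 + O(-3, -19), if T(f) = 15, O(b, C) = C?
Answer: -8117/428 ≈ -18.965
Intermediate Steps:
T(3)/428 + O(-3, -19) = 15/428 - 19 = -8117/428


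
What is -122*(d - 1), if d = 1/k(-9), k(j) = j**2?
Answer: 9760/81 ≈ 120.49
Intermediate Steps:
d = 1/81 (d = 1/((-9)**2) = 1/81 ≈ 0.012346)
-122*(d - 1) = -122*(1/81 - 1) = -122*(-80/81) = 9760/81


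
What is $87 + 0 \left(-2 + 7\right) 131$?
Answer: $87$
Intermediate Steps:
$87 + 0 \left(-2 + 7\right) 131 = 87 + 0 \cdot 5 \cdot 131 = 87 + 0 \cdot 131 = 87 + 0 = 87$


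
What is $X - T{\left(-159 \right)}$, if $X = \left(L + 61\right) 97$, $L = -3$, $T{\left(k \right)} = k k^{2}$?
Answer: $4025305$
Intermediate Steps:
$T{\left(k \right)} = k^{3}$
$X = 5626$ ($X = \left(-3 + 61\right) 97 = 58 \cdot 97 = 5626$)
$X - T{\left(-159 \right)} = 5626 - \left(-159\right)^{3} = 5626 - -4019679 = 5626 + 4019679 = 4025305$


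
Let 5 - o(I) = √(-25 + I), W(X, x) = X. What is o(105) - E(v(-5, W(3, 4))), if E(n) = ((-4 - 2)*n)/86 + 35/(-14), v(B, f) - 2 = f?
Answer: 675/86 - 4*√5 ≈ -1.0954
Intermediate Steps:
o(I) = 5 - √(-25 + I)
v(B, f) = 2 + f
E(n) = -5/2 - 3*n/43 (E(n) = -6*n*(1/86) + 35*(-1/14) = -3*n/43 - 5/2 = -5/2 - 3*n/43)
o(105) - E(v(-5, W(3, 4))) = (5 - √(-25 + 105)) - (-5/2 - 3*(2 + 3)/43) = (5 - √80) - (-5/2 - 3/43*5) = (5 - 4*√5) - (-5/2 - 15/43) = (5 - 4*√5) - 1*(-245/86) = (5 - 4*√5) + 245/86 = 675/86 - 4*√5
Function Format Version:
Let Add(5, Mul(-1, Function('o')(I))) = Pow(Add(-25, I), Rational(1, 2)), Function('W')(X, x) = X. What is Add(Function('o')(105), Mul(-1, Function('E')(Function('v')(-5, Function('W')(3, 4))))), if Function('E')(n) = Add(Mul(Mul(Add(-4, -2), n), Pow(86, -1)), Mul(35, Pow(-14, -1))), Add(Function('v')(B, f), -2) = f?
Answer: Add(Rational(675, 86), Mul(-4, Pow(5, Rational(1, 2)))) ≈ -1.0954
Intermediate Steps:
Function('o')(I) = Add(5, Mul(-1, Pow(Add(-25, I), Rational(1, 2))))
Function('v')(B, f) = Add(2, f)
Function('E')(n) = Add(Rational(-5, 2), Mul(Rational(-3, 43), n)) (Function('E')(n) = Add(Mul(Mul(-6, n), Rational(1, 86)), Mul(35, Rational(-1, 14))) = Add(Mul(Rational(-3, 43), n), Rational(-5, 2)) = Add(Rational(-5, 2), Mul(Rational(-3, 43), n)))
Add(Function('o')(105), Mul(-1, Function('E')(Function('v')(-5, Function('W')(3, 4))))) = Add(Add(5, Mul(-1, Pow(Add(-25, 105), Rational(1, 2)))), Mul(-1, Add(Rational(-5, 2), Mul(Rational(-3, 43), Add(2, 3))))) = Add(Add(5, Mul(-1, Pow(80, Rational(1, 2)))), Mul(-1, Add(Rational(-5, 2), Mul(Rational(-3, 43), 5)))) = Add(Add(5, Mul(-1, Mul(4, Pow(5, Rational(1, 2))))), Mul(-1, Add(Rational(-5, 2), Rational(-15, 43)))) = Add(Add(5, Mul(-4, Pow(5, Rational(1, 2)))), Mul(-1, Rational(-245, 86))) = Add(Add(5, Mul(-4, Pow(5, Rational(1, 2)))), Rational(245, 86)) = Add(Rational(675, 86), Mul(-4, Pow(5, Rational(1, 2))))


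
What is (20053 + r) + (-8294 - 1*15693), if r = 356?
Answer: -3578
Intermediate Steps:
(20053 + r) + (-8294 - 1*15693) = (20053 + 356) + (-8294 - 1*15693) = 20409 + (-8294 - 15693) = 20409 - 23987 = -3578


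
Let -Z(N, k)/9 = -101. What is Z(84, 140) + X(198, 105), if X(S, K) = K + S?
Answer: 1212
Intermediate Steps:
Z(N, k) = 909 (Z(N, k) = -9*(-101) = 909)
Z(84, 140) + X(198, 105) = 909 + (105 + 198) = 909 + 303 = 1212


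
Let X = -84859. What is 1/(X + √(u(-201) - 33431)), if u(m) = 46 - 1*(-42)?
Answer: -84859/7201083224 - I*√33343/7201083224 ≈ -1.1784e-5 - 2.5357e-8*I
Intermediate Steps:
u(m) = 88 (u(m) = 46 + 42 = 88)
1/(X + √(u(-201) - 33431)) = 1/(-84859 + √(88 - 33431)) = 1/(-84859 + √(-33343)) = 1/(-84859 + I*√33343)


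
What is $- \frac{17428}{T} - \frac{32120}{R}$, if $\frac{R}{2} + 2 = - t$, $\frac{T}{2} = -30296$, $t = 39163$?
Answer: $\frac{11826251}{16950612} \approx 0.69769$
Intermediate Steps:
$T = -60592$ ($T = 2 \left(-30296\right) = -60592$)
$R = -78330$ ($R = -4 + 2 \left(\left(-1\right) 39163\right) = -4 + 2 \left(-39163\right) = -4 - 78326 = -78330$)
$- \frac{17428}{T} - \frac{32120}{R} = - \frac{17428}{-60592} - \frac{32120}{-78330} = \left(-17428\right) \left(- \frac{1}{60592}\right) - - \frac{3212}{7833} = \frac{4357}{15148} + \frac{3212}{7833} = \frac{11826251}{16950612}$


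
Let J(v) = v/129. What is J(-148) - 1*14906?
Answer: -1923022/129 ≈ -14907.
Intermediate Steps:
J(v) = v/129 (J(v) = v*(1/129) = v/129)
J(-148) - 1*14906 = (1/129)*(-148) - 1*14906 = -148/129 - 14906 = -1923022/129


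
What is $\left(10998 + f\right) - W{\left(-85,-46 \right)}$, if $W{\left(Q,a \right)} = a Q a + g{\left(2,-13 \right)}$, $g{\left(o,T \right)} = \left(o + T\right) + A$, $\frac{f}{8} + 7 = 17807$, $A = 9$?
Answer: $333260$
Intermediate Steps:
$f = 142400$ ($f = -56 + 8 \cdot 17807 = -56 + 142456 = 142400$)
$g{\left(o,T \right)} = 9 + T + o$ ($g{\left(o,T \right)} = \left(o + T\right) + 9 = \left(T + o\right) + 9 = 9 + T + o$)
$W{\left(Q,a \right)} = -2 + Q a^{2}$ ($W{\left(Q,a \right)} = a Q a + \left(9 - 13 + 2\right) = Q a a - 2 = Q a^{2} - 2 = -2 + Q a^{2}$)
$\left(10998 + f\right) - W{\left(-85,-46 \right)} = \left(10998 + 142400\right) - \left(-2 - 85 \left(-46\right)^{2}\right) = 153398 - \left(-2 - 179860\right) = 153398 - -179862 = 153398 + 179862 = 333260$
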